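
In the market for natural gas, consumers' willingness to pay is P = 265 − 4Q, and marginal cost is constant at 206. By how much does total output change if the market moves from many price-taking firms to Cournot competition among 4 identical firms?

Under competition P = MC = 206, so Q = (265 − 206)/4 = 14.75.
With 4 symmetric Cournot firms, each firm's FOC gives 265 − 20q = 206, so q = 2.95, Q = 4·2.95 = 11.8, and P = 217.8.
Change in total output: 11.8 − 14.75 = −2.95.

Q falls by 2.95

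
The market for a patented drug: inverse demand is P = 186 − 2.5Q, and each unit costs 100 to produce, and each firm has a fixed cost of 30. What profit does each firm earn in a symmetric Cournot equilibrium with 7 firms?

π_i = 16.225

With 7 symmetric Cournot firms, each firm's FOC gives 186 − 20q = 100, so q = 4.3, Q = 7·4.3 = 30.1, and P = 110.75.
Each firm's profit = (110.75 − 100)·4.3 − 30 = 16.225.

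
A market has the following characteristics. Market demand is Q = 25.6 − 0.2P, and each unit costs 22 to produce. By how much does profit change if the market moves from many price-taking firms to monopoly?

Inverting demand: P = 128 − 5Q.
Competitive firms price at marginal cost: P = 22, giving Q = 21.2.
Profit = (22 − 22)·21.2 = 0.
The monopolist equates marginal revenue to marginal cost: 128 − 10Q = 22, so Q = 10.6. From demand, P = 75.
Profit = (75 − 22)·10.6 = 561.8.
Change in profit: 561.8 − 0 = 561.8.

Profit rises by 561.8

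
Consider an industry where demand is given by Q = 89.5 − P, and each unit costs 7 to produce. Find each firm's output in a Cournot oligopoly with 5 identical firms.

q_i = 13.75

Inverting demand: P = 89.5 − Q.
In a 5-firm Cournot equilibrium, symmetry and the first-order condition give q = (89.5 − 7)/(6) = 13.75. So Q = 68.75 and P = 20.75.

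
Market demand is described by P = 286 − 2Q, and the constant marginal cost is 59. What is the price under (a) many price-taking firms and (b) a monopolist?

Under competition P = MC = 59, so Q = (286 − 59)/2 = 113.5.
The monopolist equates marginal revenue to marginal cost: 286 − 4Q = 59, so Q = 56.75. From demand, P = 172.5.

Competition: P = 59; Monopoly: P = 172.5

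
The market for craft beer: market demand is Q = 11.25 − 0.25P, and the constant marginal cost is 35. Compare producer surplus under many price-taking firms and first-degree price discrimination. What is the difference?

Inverting demand: P = 45 − 4Q.
Competitive firms price at marginal cost: P = 35, giving Q = 2.5.
PS = (35 − 35)·2.5 = 0.
Under first-degree price discrimination the firm charges each unit its demand price and produces up to where P = MC, i.e. Q = 2.5. Consumer surplus is zero; producer surplus equals total surplus.
PS = ½·(45 − 35)·2.5 = 12.5.
Change in producer surplus: 12.5 − 0 = 12.5.

PS rises by 12.5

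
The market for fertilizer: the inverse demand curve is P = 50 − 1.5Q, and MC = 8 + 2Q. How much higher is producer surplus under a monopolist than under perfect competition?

Competitive equilibrium sets price equal to marginal cost: 50 − 1.5Q = 8 + 2Q, so Q = 12 and P = 32.
PS = P·Q − VC(Q) = 32·12 − (8·12 + ½·2·12²) = 144.
Monopoly sets MR = MC: 50 − 3Q = 8 + 2Q ⇒ Q = 8.4, P = 50 − 1.5·8.4 = 37.4.
PS = P·Q − VC(Q) = 37.4·8.4 − (8·8.4 + ½·2·8.4²) = 176.4.
Change in producer surplus: 176.4 − 144 = 32.4.

PS rises by 32.4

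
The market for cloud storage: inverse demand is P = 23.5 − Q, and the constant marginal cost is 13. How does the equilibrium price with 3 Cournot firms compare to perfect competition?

Cournot: P = 15.625; Competition: P = 13

Cournot with 3 identical firms: the symmetric best-response condition is 23.5 − 4q = 13. Each firm produces q = 2.625, total output Q = 7.875, price P = 15.625.
Under competition P = MC = 13, so Q = (23.5 − 13)/1 = 10.5.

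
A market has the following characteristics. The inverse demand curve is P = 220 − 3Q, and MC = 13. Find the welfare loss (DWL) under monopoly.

DWL = 1785.375

Under competition P = MC = 13, so Q = (220 − 13)/3 = 69.
A monopolist chooses Q where MR = MC. MR = 220 − 6Q; setting this equal to 13 gives Q = 34.5 and P = 116.5.
DWL is the triangle between Q = 34.5 and Q = 69: ½·(69 − 34.5)·(116.5 − 13) = 1785.375.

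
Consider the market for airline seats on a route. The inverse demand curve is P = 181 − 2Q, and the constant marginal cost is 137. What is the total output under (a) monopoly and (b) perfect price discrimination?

Monopoly: Q = 11; Perfect PD: Q = 22

A monopolist chooses Q where MR = MC. MR = 181 − 4Q; setting this equal to 137 gives Q = 11 and P = 159.
Under first-degree price discrimination the firm charges each unit its demand price and produces up to where P = MC, i.e. Q = 22. Consumer surplus is zero; producer surplus equals total surplus.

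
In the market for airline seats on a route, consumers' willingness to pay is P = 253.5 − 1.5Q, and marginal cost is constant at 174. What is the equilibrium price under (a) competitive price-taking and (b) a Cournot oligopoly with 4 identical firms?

Under competition P = MC = 174, so Q = (253.5 − 174)/1.5 = 53.
With 4 symmetric Cournot firms, each firm's FOC gives 253.5 − 7.5q = 174, so q = 10.6, Q = 4·10.6 = 42.4, and P = 189.9.

Competition: P = 174; Cournot: P = 189.9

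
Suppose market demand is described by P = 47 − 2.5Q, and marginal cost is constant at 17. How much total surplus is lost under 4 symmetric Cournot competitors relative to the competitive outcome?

Perfect competition: P = MC = 17, so 47 − 2.5Q = 17 and Q = 12.
In a 4-firm Cournot equilibrium, symmetry and the first-order condition give q = (47 − 17)/(12.5) = 2.4. So Q = 9.6 and P = 23.
DWL is the triangle between Q = 9.6 and Q = 12: ½·(12 − 9.6)·(23 − 17) = 7.2.

DWL = 7.2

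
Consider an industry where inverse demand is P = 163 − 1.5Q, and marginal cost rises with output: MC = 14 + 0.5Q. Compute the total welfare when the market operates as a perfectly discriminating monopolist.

Under first-degree price discrimination the firm charges each unit its demand price and produces up to where P = MC, i.e. Q = 74.5. Consumer surplus is zero; producer surplus equals total surplus.
TS = 5550.25 (equal to competitive TS).

TS = 5550.25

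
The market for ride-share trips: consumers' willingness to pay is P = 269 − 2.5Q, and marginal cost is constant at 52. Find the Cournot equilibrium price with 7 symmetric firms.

P = 79.125

With 7 symmetric Cournot firms, each firm's FOC gives 269 − 20q = 52, so q = 10.85, Q = 7·10.85 = 75.95, and P = 79.125.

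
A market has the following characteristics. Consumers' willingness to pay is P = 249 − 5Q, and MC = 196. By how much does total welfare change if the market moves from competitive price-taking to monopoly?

Perfect competition: P = MC = 196, so 249 − 5Q = 196 and Q = 10.6.
CS = ½·(249 − 196)·10.6 = 280.9; PS = (196 − 196)·10.6 = 0; TS = 280.9.
Monopoly sets MR = MC: 249 − 10Q = 196 ⇒ Q = 5.3, P = 249 − 5·5.3 = 222.5.
CS = ½·(249 − 222.5)·5.3 = 70.225; PS = (222.5 − 196)·5.3 = 140.45; TS = 210.675.
Change in total welfare: 210.675 − 280.9 = −70.225.

TS falls by 70.225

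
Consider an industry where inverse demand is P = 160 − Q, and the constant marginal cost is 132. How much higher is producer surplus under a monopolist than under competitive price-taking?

Perfect competition: P = MC = 132, so 160 − Q = 132 and Q = 28.
PS = (132 − 132)·28 = 0.
A monopolist chooses Q where MR = MC. MR = 160 − 2Q; setting this equal to 132 gives Q = 14 and P = 146.
PS = (146 − 132)·14 = 196.
Change in producer surplus: 196 − 0 = 196.

Producer surplus rises by 196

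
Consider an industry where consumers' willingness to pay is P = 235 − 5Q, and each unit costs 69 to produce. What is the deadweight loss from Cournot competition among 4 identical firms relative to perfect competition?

DWL = 110.224

Competitive firms price at marginal cost: P = 69, giving Q = 33.2.
With 4 symmetric Cournot firms, each firm's FOC gives 235 − 25q = 69, so q = 6.64, Q = 4·6.64 = 26.56, and P = 102.2.
DWL is the triangle between Q = 26.56 and Q = 33.2: ½·(33.2 − 26.56)·(102.2 − 69) = 110.224.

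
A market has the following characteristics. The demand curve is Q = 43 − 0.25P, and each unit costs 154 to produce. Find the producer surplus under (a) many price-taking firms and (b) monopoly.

Competition: PS = 0; Monopoly: PS = 20.25

Inverting demand: P = 172 − 4Q.
Under competition P = MC = 154, so Q = (172 − 154)/4 = 4.5.
PS = (154 − 154)·4.5 = 0.
The monopolist equates marginal revenue to marginal cost: 172 − 8Q = 154, so Q = 2.25. From demand, P = 163.
PS = (163 − 154)·2.25 = 20.25.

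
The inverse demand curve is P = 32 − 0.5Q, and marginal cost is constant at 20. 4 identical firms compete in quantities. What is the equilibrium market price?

P = 22.4

With 4 symmetric Cournot firms, each firm's FOC gives 32 − 2.5q = 20, so q = 4.8, Q = 4·4.8 = 19.2, and P = 22.4.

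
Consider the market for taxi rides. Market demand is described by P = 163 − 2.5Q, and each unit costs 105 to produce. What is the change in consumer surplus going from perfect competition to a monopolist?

Competitive firms price at marginal cost: P = 105, giving Q = 23.2.
CS = ½·(163 − 105)·23.2 = 672.8.
A monopolist chooses Q where MR = MC. MR = 163 − 5Q; setting this equal to 105 gives Q = 11.6 and P = 134.
CS = ½·(163 − 134)·11.6 = 168.2.
Change in consumer surplus: 168.2 − 672.8 = −504.6.

CS falls by 504.6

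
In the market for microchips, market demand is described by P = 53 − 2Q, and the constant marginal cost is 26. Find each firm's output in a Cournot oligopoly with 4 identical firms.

q_i = 2.7

In a 4-firm Cournot equilibrium, symmetry and the first-order condition give q = (53 − 26)/(10) = 2.7. So Q = 10.8 and P = 31.4.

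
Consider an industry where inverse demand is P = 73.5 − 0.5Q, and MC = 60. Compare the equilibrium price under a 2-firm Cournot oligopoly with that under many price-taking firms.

In a 2-firm Cournot equilibrium, symmetry and the first-order condition give q = (73.5 − 60)/(1.5) = 9. So Q = 18 and P = 64.5.
Under competition P = MC = 60, so Q = (73.5 − 60)/0.5 = 27.

Cournot: P = 64.5; Competition: P = 60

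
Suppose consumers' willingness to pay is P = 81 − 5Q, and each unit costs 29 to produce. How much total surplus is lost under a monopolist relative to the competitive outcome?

Under competition P = MC = 29, so Q = (81 − 29)/5 = 10.4.
The monopolist equates marginal revenue to marginal cost: 81 − 10Q = 29, so Q = 5.2. From demand, P = 55.
DWL is the triangle between Q = 5.2 and Q = 10.4: ½·(10.4 − 5.2)·(55 − 29) = 67.6.

DWL = 67.6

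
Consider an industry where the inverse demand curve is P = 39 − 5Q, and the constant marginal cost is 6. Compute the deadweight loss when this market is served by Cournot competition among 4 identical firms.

DWL = 4.356

Competitive firms price at marginal cost: P = 6, giving Q = 6.6.
Cournot with 4 identical firms: the symmetric best-response condition is 39 − 25q = 6. Each firm produces q = 1.32, total output Q = 5.28, price P = 12.6.
DWL is the triangle between Q = 5.28 and Q = 6.6: ½·(6.6 − 5.28)·(12.6 − 6) = 4.356.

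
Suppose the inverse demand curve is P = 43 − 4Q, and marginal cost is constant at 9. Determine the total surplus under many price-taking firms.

Perfect competition: P = MC = 9, so 43 − 4Q = 9 and Q = 8.5.
CS = ½·(43 − 9)·8.5 = 144.5; PS = (9 − 9)·8.5 = 0; TS = 144.5.

TS = 144.5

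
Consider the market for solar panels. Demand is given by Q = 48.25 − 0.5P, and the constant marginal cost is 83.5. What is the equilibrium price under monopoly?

P = 90

Inverting demand: P = 96.5 − 2Q.
A monopolist chooses Q where MR = MC. MR = 96.5 − 4Q; setting this equal to 83.5 gives Q = 3.25 and P = 90.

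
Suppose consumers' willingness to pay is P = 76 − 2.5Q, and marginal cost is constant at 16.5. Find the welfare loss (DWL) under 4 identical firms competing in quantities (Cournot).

Perfect competition: P = MC = 16.5, so 76 − 2.5Q = 16.5 and Q = 23.8.
With 4 symmetric Cournot firms, each firm's FOC gives 76 − 12.5q = 16.5, so q = 4.76, Q = 4·4.76 = 19.04, and P = 28.4.
DWL is the triangle between Q = 19.04 and Q = 23.8: ½·(23.8 − 19.04)·(28.4 − 16.5) = 28.322.

DWL = 28.322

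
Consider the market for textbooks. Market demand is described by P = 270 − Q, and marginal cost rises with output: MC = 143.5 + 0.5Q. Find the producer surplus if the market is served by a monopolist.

A monopolist chooses Q where MR = MC. MR = 270 − 2Q; setting this equal to 143.5 + 0.5Q gives Q = 50.6 and P = 219.4.
PS = P·Q − VC(Q) = 219.4·50.6 − (143.5·50.6 + ½·0.5·50.6²) = 3200.45.

PS = 3200.45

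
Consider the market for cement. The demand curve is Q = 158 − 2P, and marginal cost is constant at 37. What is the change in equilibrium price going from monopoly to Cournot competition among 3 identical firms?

Equilibrium price falls by 10.5

Inverting demand: P = 79 − 0.5Q.
A monopolist chooses Q where MR = MC. MR = 79 − Q; setting this equal to 37 gives Q = 42 and P = 58.
Cournot with 3 identical firms: the symmetric best-response condition is 79 − 2q = 37. Each firm produces q = 21, total output Q = 63, price P = 47.5.
Change in equilibrium price: 47.5 − 58 = −10.5.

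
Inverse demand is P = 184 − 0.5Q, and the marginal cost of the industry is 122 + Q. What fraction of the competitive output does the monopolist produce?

A monopolist chooses Q where MR = MC. MR = 184 − Q; setting this equal to 122 + Q gives Q = 31 and P = 168.5.
Competitive equilibrium sets price equal to marginal cost: 184 − 0.5Q = 122 + Q, so Q = 124/3 and P = 490/3.
Ratio Q_m/Q_c = 31/(124/3) = 0.75.

Q_m/Q_c = 0.75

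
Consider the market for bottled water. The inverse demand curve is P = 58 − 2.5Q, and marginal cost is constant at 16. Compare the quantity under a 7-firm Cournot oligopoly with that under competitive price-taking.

Cournot with 7 identical firms: the symmetric best-response condition is 58 − 20q = 16. Each firm produces q = 2.1, total output Q = 14.7, price P = 21.25.
Under competition P = MC = 16, so Q = (58 − 16)/2.5 = 16.8.

Cournot: Q = 14.7; Competition: Q = 16.8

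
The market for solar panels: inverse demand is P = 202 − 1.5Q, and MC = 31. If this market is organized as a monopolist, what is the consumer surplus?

CS = 2436.75

Monopoly sets MR = MC: 202 − 3Q = 31 ⇒ Q = 57, P = 202 − 1.5·57 = 116.5.
CS = ½·(202 − 116.5)·57 = 2436.75.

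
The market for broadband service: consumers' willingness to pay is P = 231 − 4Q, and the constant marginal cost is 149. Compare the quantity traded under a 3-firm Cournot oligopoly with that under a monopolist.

Cournot: Q = 15.375; Monopoly: Q = 10.25

With 3 symmetric Cournot firms, each firm's FOC gives 231 − 16q = 149, so q = 5.125, Q = 3·5.125 = 15.375, and P = 169.5.
Monopoly sets MR = MC: 231 − 8Q = 149 ⇒ Q = 10.25, P = 231 − 4·10.25 = 190.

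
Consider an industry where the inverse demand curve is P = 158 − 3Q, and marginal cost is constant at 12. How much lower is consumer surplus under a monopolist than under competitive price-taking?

Competitive firms price at marginal cost: P = 12, giving Q = 146/3.
CS = ½·(158 − 12)·146/3 = 10658/3.
A monopolist chooses Q where MR = MC. MR = 158 − 6Q; setting this equal to 12 gives Q = 73/3 and P = 85.
CS = ½·(158 − 85)·73/3 = 5329/6.
Change in consumer surplus: 5329/6 − 10658/3 = −2664.5.

Consumer surplus falls by 2664.5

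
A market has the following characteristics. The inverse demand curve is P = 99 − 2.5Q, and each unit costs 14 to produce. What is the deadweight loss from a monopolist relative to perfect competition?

Under competition P = MC = 14, so Q = (99 − 14)/2.5 = 34.
The monopolist equates marginal revenue to marginal cost: 99 − 5Q = 14, so Q = 17. From demand, P = 56.5.
DWL is the triangle between Q = 17 and Q = 34: ½·(34 − 17)·(56.5 − 14) = 361.25.

DWL = 361.25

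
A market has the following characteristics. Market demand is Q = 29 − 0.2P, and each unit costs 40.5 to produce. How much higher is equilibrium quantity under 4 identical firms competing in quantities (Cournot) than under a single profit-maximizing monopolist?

Inverting demand: P = 145 − 5Q.
The monopolist equates marginal revenue to marginal cost: 145 − 10Q = 40.5, so Q = 10.45. From demand, P = 92.75.
With 4 symmetric Cournot firms, each firm's FOC gives 145 − 25q = 40.5, so q = 4.18, Q = 4·4.18 = 16.72, and P = 61.4.
Change in equilibrium quantity: 16.72 − 10.45 = 6.27.

Q rises by 6.27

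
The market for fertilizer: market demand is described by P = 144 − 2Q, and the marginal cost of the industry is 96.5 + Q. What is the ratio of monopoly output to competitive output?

Q_m/Q_c = 0.6

Monopoly sets MR = MC: 144 − 4Q = 96.5 + Q ⇒ Q = 9.5, P = 144 − 2·9.5 = 125.
Under competition P = MC: 144 − 2Q = 96.5 + Q ⇒ Q = 95/6, P = 337/3.
Ratio Q_m/Q_c = 9.5/(95/6) = 0.6.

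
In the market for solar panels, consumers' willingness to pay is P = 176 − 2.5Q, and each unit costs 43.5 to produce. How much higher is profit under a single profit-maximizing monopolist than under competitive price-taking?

Profit rises by 1755.625

Perfect competition: P = MC = 43.5, so 176 − 2.5Q = 43.5 and Q = 53.
Profit = (43.5 − 43.5)·53 = 0.
Monopoly sets MR = MC: 176 − 5Q = 43.5 ⇒ Q = 26.5, P = 176 − 2.5·26.5 = 109.75.
Profit = (109.75 − 43.5)·26.5 = 1755.625.
Change in profit: 1755.625 − 0 = 1755.625.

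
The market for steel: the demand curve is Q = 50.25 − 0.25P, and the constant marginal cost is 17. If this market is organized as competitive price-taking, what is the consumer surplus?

Inverting demand: P = 201 − 4Q.
Under competition P = MC = 17, so Q = (201 − 17)/4 = 46.
CS = ½·(201 − 17)·46 = 4232.

CS = 4232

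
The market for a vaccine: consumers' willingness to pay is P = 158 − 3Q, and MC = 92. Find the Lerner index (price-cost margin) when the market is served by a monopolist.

A monopolist chooses Q where MR = MC. MR = 158 − 6Q; setting this equal to 92 gives Q = 11 and P = 125.
Lerner index = (P − MC)/P = (125 − 92)/125 = 0.264.

Lerner index = 0.264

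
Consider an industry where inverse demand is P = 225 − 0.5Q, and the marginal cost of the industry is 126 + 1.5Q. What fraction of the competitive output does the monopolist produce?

Q_m/Q_c = 0.8

The monopolist equates marginal revenue to marginal cost: 225 − Q = 126 + 1.5Q, so Q = 39.6. From demand, P = 205.2.
Competitive equilibrium sets price equal to marginal cost: 225 − 0.5Q = 126 + 1.5Q, so Q = 49.5 and P = 200.25.
Ratio Q_m/Q_c = 39.6/49.5 = 0.8.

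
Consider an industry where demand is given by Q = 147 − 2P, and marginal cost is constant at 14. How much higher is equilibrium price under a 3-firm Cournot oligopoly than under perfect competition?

Equilibrium price rises by 14.875

Inverting demand: P = 73.5 − 0.5Q.
Competitive firms price at marginal cost: P = 14, giving Q = 119.
With 3 symmetric Cournot firms, each firm's FOC gives 73.5 − 2q = 14, so q = 29.75, Q = 3·29.75 = 89.25, and P = 28.875.
Change in equilibrium price: 28.875 − 14 = 14.875.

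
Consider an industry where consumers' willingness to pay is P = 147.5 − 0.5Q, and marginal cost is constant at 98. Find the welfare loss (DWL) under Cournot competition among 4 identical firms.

DWL = 98.01

Perfect competition: P = MC = 98, so 147.5 − 0.5Q = 98 and Q = 99.
With 4 symmetric Cournot firms, each firm's FOC gives 147.5 − 2.5q = 98, so q = 19.8, Q = 4·19.8 = 79.2, and P = 107.9.
DWL is the triangle between Q = 79.2 and Q = 99: ½·(99 − 79.2)·(107.9 − 98) = 98.01.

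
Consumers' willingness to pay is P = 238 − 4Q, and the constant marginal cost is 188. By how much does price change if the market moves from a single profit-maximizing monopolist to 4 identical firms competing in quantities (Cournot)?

Price falls by 15

A monopolist chooses Q where MR = MC. MR = 238 − 8Q; setting this equal to 188 gives Q = 6.25 and P = 213.
With 4 symmetric Cournot firms, each firm's FOC gives 238 − 20q = 188, so q = 2.5, Q = 4·2.5 = 10, and P = 198.
Change in price: 198 − 213 = −15.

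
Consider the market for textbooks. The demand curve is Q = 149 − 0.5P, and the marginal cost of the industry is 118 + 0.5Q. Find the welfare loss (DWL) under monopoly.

Inverting demand: P = 298 − 2Q.
Competitive equilibrium sets price equal to marginal cost: 298 − 2Q = 118 + 0.5Q, so Q = 72 and P = 154.
A monopolist chooses Q where MR = MC. MR = 298 − 4Q; setting this equal to 118 + 0.5Q gives Q = 40 and P = 218.
CS = ½·(298 − 154)·72 = 5184; PS = (154·72 − 118·72 − ½·0.5·72²) = 1296; TS = 6480.
CS = ½·(298 − 218)·40 = 1600; PS = (218·40 − 118·40 − ½·0.5·40²) = 3600; TS = 5200.
DWL = 6480 − 5200 = 1280.

DWL = 1280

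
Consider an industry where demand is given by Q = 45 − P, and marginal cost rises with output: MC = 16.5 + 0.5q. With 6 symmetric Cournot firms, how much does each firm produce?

q_i = 3.8

Inverting demand: P = 45 − Q.
With 6 symmetric Cournot firms, each firm's FOC gives 45 − 7q = 16.5 + 0.5q, so q = 3.8, Q = 6·3.8 = 22.8, and P = 22.2.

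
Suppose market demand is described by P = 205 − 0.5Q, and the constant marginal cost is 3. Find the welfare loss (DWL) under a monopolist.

Under competition P = MC = 3, so Q = (205 − 3)/0.5 = 404.
The monopolist equates marginal revenue to marginal cost: 205 − Q = 3, so Q = 202. From demand, P = 104.
DWL is the triangle between Q = 202 and Q = 404: ½·(404 − 202)·(104 − 3) = 10201.

DWL = 10201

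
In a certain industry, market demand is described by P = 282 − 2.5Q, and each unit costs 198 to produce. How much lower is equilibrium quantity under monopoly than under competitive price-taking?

Competitive firms price at marginal cost: P = 198, giving Q = 33.6.
A monopolist chooses Q where MR = MC. MR = 282 − 5Q; setting this equal to 198 gives Q = 16.8 and P = 240.
Change in equilibrium quantity: 16.8 − 33.6 = −16.8.

Q falls by 16.8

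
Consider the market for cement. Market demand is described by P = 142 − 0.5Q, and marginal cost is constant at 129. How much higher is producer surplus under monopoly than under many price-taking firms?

Producer surplus rises by 84.5

Competitive firms price at marginal cost: P = 129, giving Q = 26.
PS = (129 − 129)·26 = 0.
The monopolist equates marginal revenue to marginal cost: 142 − Q = 129, so Q = 13. From demand, P = 135.5.
PS = (135.5 − 129)·13 = 84.5.
Change in producer surplus: 84.5 − 0 = 84.5.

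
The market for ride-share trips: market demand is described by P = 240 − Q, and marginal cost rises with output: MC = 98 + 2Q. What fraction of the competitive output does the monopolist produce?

Q_m/Q_c = 0.75

Monopoly sets MR = MC: 240 − 2Q = 98 + 2Q ⇒ Q = 35.5, P = 240 − 35.5 = 204.5.
Competitive equilibrium sets price equal to marginal cost: 240 − Q = 98 + 2Q, so Q = 142/3 and P = 578/3.
Ratio Q_m/Q_c = 35.5/(142/3) = 0.75.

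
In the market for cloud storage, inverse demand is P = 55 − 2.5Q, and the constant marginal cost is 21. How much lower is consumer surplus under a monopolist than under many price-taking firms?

Perfect competition: P = MC = 21, so 55 − 2.5Q = 21 and Q = 13.6.
CS = ½·(55 − 21)·13.6 = 231.2.
A monopolist chooses Q where MR = MC. MR = 55 − 5Q; setting this equal to 21 gives Q = 6.8 and P = 38.
CS = ½·(55 − 38)·6.8 = 57.8.
Change in consumer surplus: 57.8 − 231.2 = −173.4.

CS falls by 173.4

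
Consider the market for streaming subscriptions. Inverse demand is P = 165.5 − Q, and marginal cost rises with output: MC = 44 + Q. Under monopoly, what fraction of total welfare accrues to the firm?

The monopolist equates marginal revenue to marginal cost: 165.5 − 2Q = 44 + Q, so Q = 40.5. From demand, P = 125.
CS = ½·(165.5 − 125)·40.5 = 820.125.
PS = P·Q − VC(Q) = 125·40.5 − (44·40.5 + ½·1·40.5²) = 2460.375.
Share captured = PS/TS = 2460.375/3280.5 = 0.75.

PS/TS = 0.75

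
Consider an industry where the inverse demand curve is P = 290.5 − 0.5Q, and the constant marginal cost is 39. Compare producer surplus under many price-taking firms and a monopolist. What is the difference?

Producer surplus rises by 31626.125

Competitive firms price at marginal cost: P = 39, giving Q = 503.
PS = (39 − 39)·503 = 0.
A monopolist chooses Q where MR = MC. MR = 290.5 − Q; setting this equal to 39 gives Q = 251.5 and P = 164.75.
PS = (164.75 − 39)·251.5 = 31626.125.
Change in producer surplus: 31626.125 − 0 = 31626.125.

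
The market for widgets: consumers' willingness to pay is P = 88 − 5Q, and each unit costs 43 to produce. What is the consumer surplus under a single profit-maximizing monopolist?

A monopolist chooses Q where MR = MC. MR = 88 − 10Q; setting this equal to 43 gives Q = 4.5 and P = 65.5.
CS = ½·(88 − 65.5)·4.5 = 50.625.

CS = 50.625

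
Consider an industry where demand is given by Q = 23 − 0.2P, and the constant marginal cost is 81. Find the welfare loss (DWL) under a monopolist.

Inverting demand: P = 115 − 5Q.
Perfect competition: P = MC = 81, so 115 − 5Q = 81 and Q = 6.8.
Monopoly sets MR = MC: 115 − 10Q = 81 ⇒ Q = 3.4, P = 115 − 5·3.4 = 98.
DWL is the triangle between Q = 3.4 and Q = 6.8: ½·(6.8 − 3.4)·(98 − 81) = 28.9.

DWL = 28.9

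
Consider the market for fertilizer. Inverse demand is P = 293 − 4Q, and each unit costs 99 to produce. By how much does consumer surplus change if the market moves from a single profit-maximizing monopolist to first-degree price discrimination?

Consumer surplus falls by 1176.125

A monopolist chooses Q where MR = MC. MR = 293 − 8Q; setting this equal to 99 gives Q = 24.25 and P = 196.
CS = ½·(293 − 196)·24.25 = 1176.125.
Under first-degree price discrimination the firm charges each unit its demand price and produces up to where P = MC, i.e. Q = 48.5. Consumer surplus is zero; producer surplus equals total surplus.
CS = 0.
Change in consumer surplus: 0 − 1176.125 = −1176.125.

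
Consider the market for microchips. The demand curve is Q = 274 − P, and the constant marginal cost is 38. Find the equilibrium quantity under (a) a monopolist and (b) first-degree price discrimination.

Inverting demand: P = 274 − Q.
A monopolist chooses Q where MR = MC. MR = 274 − 2Q; setting this equal to 38 gives Q = 118 and P = 156.
Under first-degree price discrimination the firm charges each unit its demand price and produces up to where P = MC, i.e. Q = 236. Consumer surplus is zero; producer surplus equals total surplus.

Monopoly: Q = 118; Perfect PD: Q = 236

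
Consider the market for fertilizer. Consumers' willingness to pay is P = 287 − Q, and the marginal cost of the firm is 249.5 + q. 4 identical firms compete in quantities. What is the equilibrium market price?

With 4 symmetric Cournot firms, each firm's FOC gives 287 − 5q = 249.5 + q, so q = 6.25, Q = 4·6.25 = 25, and P = 262.

P = 262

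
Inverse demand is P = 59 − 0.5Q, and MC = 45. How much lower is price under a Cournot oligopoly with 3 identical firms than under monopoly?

P falls by 3.5

The monopolist equates marginal revenue to marginal cost: 59 − Q = 45, so Q = 14. From demand, P = 52.
Cournot with 3 identical firms: the symmetric best-response condition is 59 − 2q = 45. Each firm produces q = 7, total output Q = 21, price P = 48.5.
Change in price: 48.5 − 52 = −3.5.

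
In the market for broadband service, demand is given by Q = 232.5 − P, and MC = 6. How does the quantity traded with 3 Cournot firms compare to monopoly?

Inverting demand: P = 232.5 − Q.
Cournot with 3 identical firms: the symmetric best-response condition is 232.5 − 4q = 6. Each firm produces q = 56.625, total output Q = 169.875, price P = 62.625.
A monopolist chooses Q where MR = MC. MR = 232.5 − 2Q; setting this equal to 6 gives Q = 113.25 and P = 119.25.

Cournot: Q = 169.875; Monopoly: Q = 113.25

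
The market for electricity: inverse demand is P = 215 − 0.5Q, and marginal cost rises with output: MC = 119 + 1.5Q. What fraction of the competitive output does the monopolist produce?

The monopolist equates marginal revenue to marginal cost: 215 − Q = 119 + 1.5Q, so Q = 38.4. From demand, P = 195.8.
Under competition P = MC: 215 − 0.5Q = 119 + 1.5Q ⇒ Q = 48, P = 191.
Ratio Q_m/Q_c = 38.4/48 = 0.8.

Q_m/Q_c = 0.8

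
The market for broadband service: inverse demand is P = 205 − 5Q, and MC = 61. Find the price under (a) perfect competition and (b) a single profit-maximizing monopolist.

Competition: P = 61; Monopoly: P = 133

Under competition P = MC = 61, so Q = (205 − 61)/5 = 28.8.
The monopolist equates marginal revenue to marginal cost: 205 − 10Q = 61, so Q = 14.4. From demand, P = 133.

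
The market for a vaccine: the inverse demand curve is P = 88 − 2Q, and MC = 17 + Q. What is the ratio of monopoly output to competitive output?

A monopolist chooses Q where MR = MC. MR = 88 − 4Q; setting this equal to 17 + Q gives Q = 14.2 and P = 59.6.
Under competition P = MC: 88 − 2Q = 17 + Q ⇒ Q = 71/3, P = 122/3.
Ratio Q_m/Q_c = 14.2/(71/3) = 0.6.

Q_m/Q_c = 0.6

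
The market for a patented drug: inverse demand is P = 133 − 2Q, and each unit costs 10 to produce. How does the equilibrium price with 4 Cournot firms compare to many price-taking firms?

Cournot: P = 34.6; Competition: P = 10

With 4 symmetric Cournot firms, each firm's FOC gives 133 − 10q = 10, so q = 12.3, Q = 4·12.3 = 49.2, and P = 34.6.
Perfect competition: P = MC = 10, so 133 − 2Q = 10 and Q = 61.5.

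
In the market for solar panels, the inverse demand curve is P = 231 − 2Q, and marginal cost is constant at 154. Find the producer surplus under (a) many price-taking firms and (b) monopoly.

Under competition P = MC = 154, so Q = (231 − 154)/2 = 38.5.
PS = (154 − 154)·38.5 = 0.
Monopoly sets MR = MC: 231 − 4Q = 154 ⇒ Q = 19.25, P = 231 − 2·19.25 = 192.5.
PS = (192.5 − 154)·19.25 = 741.125.

Competition: PS = 0; Monopoly: PS = 741.125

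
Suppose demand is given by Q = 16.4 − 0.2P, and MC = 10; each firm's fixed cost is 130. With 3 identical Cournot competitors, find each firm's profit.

Inverting demand: P = 82 − 5Q.
In a 3-firm Cournot equilibrium, symmetry and the first-order condition give q = (82 − 10)/(20) = 3.6. So Q = 10.8 and P = 28.
Each firm's profit = (28 − 10)·3.6 − 130 = −65.2.

π_i = −65.2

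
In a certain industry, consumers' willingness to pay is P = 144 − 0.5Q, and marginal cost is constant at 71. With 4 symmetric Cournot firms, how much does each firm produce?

In a 4-firm Cournot equilibrium, symmetry and the first-order condition give q = (144 − 71)/(2.5) = 29.2. So Q = 116.8 and P = 85.6.

q_i = 29.2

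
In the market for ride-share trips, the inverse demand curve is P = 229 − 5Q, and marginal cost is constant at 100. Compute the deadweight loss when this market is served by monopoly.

DWL = 416.025

Perfect competition: P = MC = 100, so 229 − 5Q = 100 and Q = 25.8.
A monopolist chooses Q where MR = MC. MR = 229 − 10Q; setting this equal to 100 gives Q = 12.9 and P = 164.5.
DWL is the triangle between Q = 12.9 and Q = 25.8: ½·(25.8 − 12.9)·(164.5 − 100) = 416.025.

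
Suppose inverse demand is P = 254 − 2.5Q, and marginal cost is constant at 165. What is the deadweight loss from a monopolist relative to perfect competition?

DWL = 396.05

Perfect competition: P = MC = 165, so 254 − 2.5Q = 165 and Q = 35.6.
Monopoly sets MR = MC: 254 − 5Q = 165 ⇒ Q = 17.8, P = 254 − 2.5·17.8 = 209.5.
DWL is the triangle between Q = 17.8 and Q = 35.6: ½·(35.6 − 17.8)·(209.5 − 165) = 396.05.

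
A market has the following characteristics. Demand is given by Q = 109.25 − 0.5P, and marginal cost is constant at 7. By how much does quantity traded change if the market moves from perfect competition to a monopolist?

Quantity traded falls by 52.875

Inverting demand: P = 218.5 − 2Q.
Competitive firms price at marginal cost: P = 7, giving Q = 105.75.
The monopolist equates marginal revenue to marginal cost: 218.5 − 4Q = 7, so Q = 52.875. From demand, P = 112.75.
Change in quantity traded: 52.875 − 105.75 = −52.875.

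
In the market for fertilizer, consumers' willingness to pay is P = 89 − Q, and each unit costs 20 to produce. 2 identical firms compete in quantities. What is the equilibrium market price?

P = 43

With 2 symmetric Cournot firms, each firm's FOC gives 89 − 3q = 20, so q = 23, Q = 2·23 = 46, and P = 43.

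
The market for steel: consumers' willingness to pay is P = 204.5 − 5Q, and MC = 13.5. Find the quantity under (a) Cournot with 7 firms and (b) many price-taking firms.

With 7 symmetric Cournot firms, each firm's FOC gives 204.5 − 40q = 13.5, so q = 4.775, Q = 7·4.775 = 33.425, and P = 37.375.
Perfect competition: P = MC = 13.5, so 204.5 − 5Q = 13.5 and Q = 38.2.

Cournot: Q = 33.425; Competition: Q = 38.2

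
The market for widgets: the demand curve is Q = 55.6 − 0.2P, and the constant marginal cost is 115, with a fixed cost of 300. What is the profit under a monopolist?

Inverting demand: P = 278 − 5Q.
Monopoly sets MR = MC: 278 − 10Q = 115 ⇒ Q = 16.3, P = 278 − 5·16.3 = 196.5.
Profit = (196.5 − 115)·16.3 − 300 = 1028.45.

Profit = 1028.45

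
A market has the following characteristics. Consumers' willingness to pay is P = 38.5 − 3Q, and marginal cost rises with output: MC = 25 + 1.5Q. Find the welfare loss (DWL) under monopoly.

DWL = 3.24

Competitive equilibrium sets price equal to marginal cost: 38.5 − 3Q = 25 + 1.5Q, so Q = 3 and P = 29.5.
The monopolist equates marginal revenue to marginal cost: 38.5 − 6Q = 25 + 1.5Q, so Q = 1.8. From demand, P = 33.1.
CS = ½·(38.5 − 29.5)·3 = 13.5; PS = (29.5·3 − 25·3 − ½·1.5·3²) = 6.75; TS = 20.25.
CS = ½·(38.5 − 33.1)·1.8 = 4.86; PS = (33.1·1.8 − 25·1.8 − ½·1.5·1.8²) = 12.15; TS = 17.01.
DWL = 20.25 − 17.01 = 3.24.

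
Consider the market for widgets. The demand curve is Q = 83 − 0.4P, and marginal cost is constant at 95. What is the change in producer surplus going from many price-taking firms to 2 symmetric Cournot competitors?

Inverting demand: P = 207.5 − 2.5Q.
Perfect competition: P = MC = 95, so 207.5 − 2.5Q = 95 and Q = 45.
PS = (95 − 95)·45 = 0.
Cournot with 2 identical firms: the symmetric best-response condition is 207.5 − 7.5q = 95. Each firm produces q = 15, total output Q = 30, price P = 132.5.
PS = (132.5 − 95)·30 = 1125.
Change in producer surplus: 1125 − 0 = 1125.

Producer surplus rises by 1125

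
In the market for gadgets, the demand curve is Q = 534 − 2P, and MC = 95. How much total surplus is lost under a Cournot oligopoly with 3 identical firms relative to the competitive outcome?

DWL = 1849

Inverting demand: P = 267 − 0.5Q.
Under competition P = MC = 95, so Q = (267 − 95)/0.5 = 344.
With 3 symmetric Cournot firms, each firm's FOC gives 267 − 2q = 95, so q = 86, Q = 3·86 = 258, and P = 138.
DWL is the triangle between Q = 258 and Q = 344: ½·(344 − 258)·(138 − 95) = 1849.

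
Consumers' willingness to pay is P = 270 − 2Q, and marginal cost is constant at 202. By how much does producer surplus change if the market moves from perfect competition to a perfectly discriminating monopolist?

Competitive firms price at marginal cost: P = 202, giving Q = 34.
PS = (202 − 202)·34 = 0.
Under first-degree price discrimination the firm charges each unit its demand price and produces up to where P = MC, i.e. Q = 34. Consumer surplus is zero; producer surplus equals total surplus.
PS = ½·(270 − 202)·34 = 1156.
Change in producer surplus: 1156 − 0 = 1156.

Producer surplus rises by 1156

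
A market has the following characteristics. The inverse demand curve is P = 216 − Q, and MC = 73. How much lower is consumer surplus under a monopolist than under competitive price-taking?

Consumer surplus falls by 7668.375

Competitive firms price at marginal cost: P = 73, giving Q = 143.
CS = ½·(216 − 73)·143 = 10224.5.
The monopolist equates marginal revenue to marginal cost: 216 − 2Q = 73, so Q = 71.5. From demand, P = 144.5.
CS = ½·(216 − 144.5)·71.5 = 2556.125.
Change in consumer surplus: 2556.125 − 10224.5 = −7668.375.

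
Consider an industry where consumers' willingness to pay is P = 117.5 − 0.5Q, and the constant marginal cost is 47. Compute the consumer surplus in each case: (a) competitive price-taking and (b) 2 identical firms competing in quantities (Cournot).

Competition: CS = 4970.25; Cournot: CS = 2209

Perfect competition: P = MC = 47, so 117.5 − 0.5Q = 47 and Q = 141.
CS = ½·(117.5 − 47)·141 = 4970.25.
With 2 symmetric Cournot firms, each firm's FOC gives 117.5 − 1.5q = 47, so q = 47, Q = 2·47 = 94, and P = 70.5.
CS = ½·(117.5 − 70.5)·94 = 2209.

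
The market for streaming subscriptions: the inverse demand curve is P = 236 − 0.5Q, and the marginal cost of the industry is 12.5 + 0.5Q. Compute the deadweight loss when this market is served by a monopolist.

Competitive equilibrium sets price equal to marginal cost: 236 − 0.5Q = 12.5 + 0.5Q, so Q = 223.5 and P = 124.25.
Monopoly sets MR = MC: 236 − Q = 12.5 + 0.5Q ⇒ Q = 149, P = 236 − 0.5·149 = 161.5.
CS = ½·(236 − 124.25)·223.5 = 199809/16; PS = (124.25·223.5 − 12.5·223.5 − ½·0.5·223.5²) = 199809/16; TS = 24976.125.
CS = ½·(236 − 161.5)·149 = 5550.25; PS = (161.5·149 − 12.5·149 − ½·0.5·149²) = 16650.75; TS = 22201.
DWL = 24976.125 − 22201 = 2775.125.

DWL = 2775.125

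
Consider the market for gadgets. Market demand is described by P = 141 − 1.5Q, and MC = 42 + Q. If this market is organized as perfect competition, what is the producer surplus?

Competitive equilibrium sets price equal to marginal cost: 141 − 1.5Q = 42 + Q, so Q = 39.6 and P = 81.6.
PS = P·Q − VC(Q) = 81.6·39.6 − (42·39.6 + ½·1·39.6²) = 784.08.

PS = 784.08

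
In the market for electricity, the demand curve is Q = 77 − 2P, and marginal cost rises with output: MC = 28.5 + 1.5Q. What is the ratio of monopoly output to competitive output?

Inverting demand: P = 38.5 − 0.5Q.
The monopolist equates marginal revenue to marginal cost: 38.5 − Q = 28.5 + 1.5Q, so Q = 4. From demand, P = 36.5.
Competitive equilibrium sets price equal to marginal cost: 38.5 − 0.5Q = 28.5 + 1.5Q, so Q = 5 and P = 36.
Ratio Q_m/Q_c = 4/5 = 0.8.

Q_m/Q_c = 0.8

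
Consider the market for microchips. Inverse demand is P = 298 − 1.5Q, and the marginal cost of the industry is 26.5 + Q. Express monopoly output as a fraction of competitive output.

The monopolist equates marginal revenue to marginal cost: 298 − 3Q = 26.5 + Q, so Q = 67.875. From demand, P = 3139/16.
Competitive equilibrium sets price equal to marginal cost: 298 − 1.5Q = 26.5 + Q, so Q = 108.6 and P = 135.1.
Ratio Q_m/Q_c = 67.875/108.6 = 0.625.

Q_m/Q_c = 0.625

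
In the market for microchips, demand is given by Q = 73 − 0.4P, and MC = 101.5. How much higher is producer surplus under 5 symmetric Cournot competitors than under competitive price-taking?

PS rises by 364.5

Inverting demand: P = 182.5 − 2.5Q.
Perfect competition: P = MC = 101.5, so 182.5 − 2.5Q = 101.5 and Q = 32.4.
PS = (101.5 − 101.5)·32.4 = 0.
With 5 symmetric Cournot firms, each firm's FOC gives 182.5 − 15q = 101.5, so q = 5.4, Q = 5·5.4 = 27, and P = 115.
PS = (115 − 101.5)·27 = 364.5.
Change in producer surplus: 364.5 − 0 = 364.5.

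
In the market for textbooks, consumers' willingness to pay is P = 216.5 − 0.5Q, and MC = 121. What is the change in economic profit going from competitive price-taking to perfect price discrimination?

π rises by 9120.25

Under competition P = MC = 121, so Q = (216.5 − 121)/0.5 = 191.
Profit = (121 − 121)·191 = 0.
With perfect price discrimination, output is the efficient level Q = 191 (where demand meets MC), but every buyer pays their willingness to pay: CS = 0 and PS = total surplus.
PS equals the full surplus area, 9120.25. Profit = 9120.25 = 9120.25.
Change in economic profit: 9120.25 − 0 = 9120.25.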